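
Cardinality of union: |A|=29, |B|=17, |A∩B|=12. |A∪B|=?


|A ∪ B| = |A| + |B| - |A ∩ B|
= 29 + 17 - 12
= 34

|A ∪ B| = 34


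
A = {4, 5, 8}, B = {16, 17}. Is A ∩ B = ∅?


Disjoint means A ∩ B = ∅.
A ∩ B = ∅
A ∩ B = ∅, so A and B are disjoint.

Yes, A and B are disjoint


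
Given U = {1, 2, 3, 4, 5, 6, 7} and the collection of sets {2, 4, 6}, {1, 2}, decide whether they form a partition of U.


A partition requires: (1) non-empty parts, (2) pairwise disjoint, (3) union = U
Parts: {2, 4, 6}, {1, 2}
Union of parts: {1, 2, 4, 6}
U = {1, 2, 3, 4, 5, 6, 7}
All non-empty? True
Pairwise disjoint? False
Covers U? False

No, not a valid partition


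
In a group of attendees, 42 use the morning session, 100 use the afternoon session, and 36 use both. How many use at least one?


|A ∪ B| = |A| + |B| - |A ∩ B|
= 42 + 100 - 36
= 106

|A ∪ B| = 106


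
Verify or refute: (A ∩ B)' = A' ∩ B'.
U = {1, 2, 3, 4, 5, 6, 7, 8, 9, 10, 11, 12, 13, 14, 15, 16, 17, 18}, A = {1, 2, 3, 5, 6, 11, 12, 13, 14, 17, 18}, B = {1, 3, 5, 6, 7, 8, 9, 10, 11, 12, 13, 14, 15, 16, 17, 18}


LHS: A ∩ B = {1, 3, 5, 6, 11, 12, 13, 14, 17, 18}
(A ∩ B)' = U \ (A ∩ B) = {2, 4, 7, 8, 9, 10, 15, 16}
A' = {4, 7, 8, 9, 10, 15, 16}, B' = {2, 4}
Claimed RHS: A' ∩ B' = {4}
Identity is INVALID: LHS = {2, 4, 7, 8, 9, 10, 15, 16} but the RHS claimed here equals {4}. The correct form is (A ∩ B)' = A' ∪ B'.

Identity is invalid: (A ∩ B)' = {2, 4, 7, 8, 9, 10, 15, 16} but A' ∩ B' = {4}. The correct De Morgan law is (A ∩ B)' = A' ∪ B'.


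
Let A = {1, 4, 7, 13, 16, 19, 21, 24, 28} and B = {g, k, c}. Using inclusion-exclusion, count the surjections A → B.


n = |A| = 9, k = |B| = 3. Surjections via inclusion-exclusion:
S(n,k) = Σ(-1)^i × C(k,i) × (k-i)^n, i=0 to k
i=0: (-1)^0×C(3,0)×3^9 = 19683
i=1: (-1)^1×C(3,1)×2^9 = -1536
i=2: (-1)^2×C(3,2)×1^9 = 3
i=3: (-1)^3×C(3,3)×0^9 = 0
Total = 18150

Number of surjections = 18150


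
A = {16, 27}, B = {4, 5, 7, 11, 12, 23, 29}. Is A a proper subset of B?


A ⊂ B requires: A ⊆ B AND A ≠ B.
A ⊆ B? No
A ⊄ B, so A is not a proper subset.

No, A is not a proper subset of B


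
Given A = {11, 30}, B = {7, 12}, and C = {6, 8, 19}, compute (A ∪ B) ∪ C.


A ∪ B = {7, 11, 12, 30}
(A ∪ B) ∪ C = {6, 7, 8, 11, 12, 19, 30}

A ∪ B ∪ C = {6, 7, 8, 11, 12, 19, 30}


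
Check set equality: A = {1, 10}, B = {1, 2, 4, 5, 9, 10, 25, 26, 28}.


Two sets are equal iff they have exactly the same elements.
A = {1, 10}
B = {1, 2, 4, 5, 9, 10, 25, 26, 28}
Differences: {2, 4, 5, 9, 25, 26, 28}
A ≠ B

No, A ≠ B


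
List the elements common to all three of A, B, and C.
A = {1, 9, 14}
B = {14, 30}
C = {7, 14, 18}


A ∩ B = {14}
(A ∩ B) ∩ C = {14}

A ∩ B ∩ C = {14}


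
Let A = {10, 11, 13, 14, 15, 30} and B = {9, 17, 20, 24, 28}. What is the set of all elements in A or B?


A ∪ B = all elements in A or B (or both)
A = {10, 11, 13, 14, 15, 30}
B = {9, 17, 20, 24, 28}
A ∪ B = {9, 10, 11, 13, 14, 15, 17, 20, 24, 28, 30}

A ∪ B = {9, 10, 11, 13, 14, 15, 17, 20, 24, 28, 30}


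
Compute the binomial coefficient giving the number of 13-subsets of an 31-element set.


C(n,k) = n! / (k!(n-k)!)
C(31,13) = 31! / (13!18!)
= 206253075

C(31,13) = 206253075


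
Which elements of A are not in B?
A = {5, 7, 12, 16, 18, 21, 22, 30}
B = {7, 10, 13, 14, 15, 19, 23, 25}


A \ B = elements in A but not in B
A = {5, 7, 12, 16, 18, 21, 22, 30}
B = {7, 10, 13, 14, 15, 19, 23, 25}
Remove from A any elements in B
A \ B = {5, 12, 16, 18, 21, 22, 30}

A \ B = {5, 12, 16, 18, 21, 22, 30}


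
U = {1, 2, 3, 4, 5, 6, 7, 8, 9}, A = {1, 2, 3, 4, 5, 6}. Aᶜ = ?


Aᶜ = U \ A = elements in U but not in A
U = {1, 2, 3, 4, 5, 6, 7, 8, 9}
A = {1, 2, 3, 4, 5, 6}
Aᶜ = {7, 8, 9}

Aᶜ = {7, 8, 9}


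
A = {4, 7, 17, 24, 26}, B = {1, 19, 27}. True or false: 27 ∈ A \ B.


A = {4, 7, 17, 24, 26}, B = {1, 19, 27}
A \ B = elements in A but not in B
A \ B = {4, 7, 17, 24, 26}
Checking if 27 ∈ A \ B
27 is not in A \ B → False

27 ∉ A \ B


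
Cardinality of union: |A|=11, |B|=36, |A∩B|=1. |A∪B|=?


|A ∪ B| = |A| + |B| - |A ∩ B|
= 11 + 36 - 1
= 46

|A ∪ B| = 46


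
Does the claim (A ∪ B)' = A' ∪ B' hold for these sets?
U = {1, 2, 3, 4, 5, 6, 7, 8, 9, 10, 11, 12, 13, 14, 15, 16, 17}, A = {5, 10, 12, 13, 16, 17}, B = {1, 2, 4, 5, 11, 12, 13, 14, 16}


LHS: A ∪ B = {1, 2, 4, 5, 10, 11, 12, 13, 14, 16, 17}
(A ∪ B)' = U \ (A ∪ B) = {3, 6, 7, 8, 9, 15}
A' = {1, 2, 3, 4, 6, 7, 8, 9, 11, 14, 15}, B' = {3, 6, 7, 8, 9, 10, 15, 17}
Claimed RHS: A' ∪ B' = {1, 2, 3, 4, 6, 7, 8, 9, 10, 11, 14, 15, 17}
Identity is INVALID: LHS = {3, 6, 7, 8, 9, 15} but the RHS claimed here equals {1, 2, 3, 4, 6, 7, 8, 9, 10, 11, 14, 15, 17}. The correct form is (A ∪ B)' = A' ∩ B'.

Identity is invalid: (A ∪ B)' = {3, 6, 7, 8, 9, 15} but A' ∪ B' = {1, 2, 3, 4, 6, 7, 8, 9, 10, 11, 14, 15, 17}. The correct De Morgan law is (A ∪ B)' = A' ∩ B'.


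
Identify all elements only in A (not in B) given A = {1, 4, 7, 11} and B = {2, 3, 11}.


A = {1, 4, 7, 11}
B = {2, 3, 11}
Region: only in A (not in B)
Elements: {1, 4, 7}

Elements only in A (not in B): {1, 4, 7}


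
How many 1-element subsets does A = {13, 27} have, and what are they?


|A| = 2, so A has C(2,1) = 2 subsets of size 1.
Enumerate by choosing 1 elements from A at a time:
{13}, {27}

1-element subsets (2 total): {13}, {27}


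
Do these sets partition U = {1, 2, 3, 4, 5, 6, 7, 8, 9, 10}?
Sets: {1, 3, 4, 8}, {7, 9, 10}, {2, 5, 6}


A partition requires: (1) non-empty parts, (2) pairwise disjoint, (3) union = U
Parts: {1, 3, 4, 8}, {7, 9, 10}, {2, 5, 6}
Union of parts: {1, 2, 3, 4, 5, 6, 7, 8, 9, 10}
U = {1, 2, 3, 4, 5, 6, 7, 8, 9, 10}
All non-empty? True
Pairwise disjoint? True
Covers U? True

Yes, valid partition


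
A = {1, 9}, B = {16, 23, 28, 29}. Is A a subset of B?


A ⊆ B means every element of A is in B.
Elements in A not in B: {1, 9}
So A ⊄ B.

No, A ⊄ B


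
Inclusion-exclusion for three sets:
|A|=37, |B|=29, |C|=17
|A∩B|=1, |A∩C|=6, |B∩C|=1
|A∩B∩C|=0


|A∪B∪C| = |A|+|B|+|C| - |A∩B|-|A∩C|-|B∩C| + |A∩B∩C|
= 37+29+17 - 1-6-1 + 0
= 83 - 8 + 0
= 75

|A ∪ B ∪ C| = 75


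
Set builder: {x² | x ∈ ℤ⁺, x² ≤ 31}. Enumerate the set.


Checking each candidate:
Condition: positive perfect squares ≤ 31
Result = {1, 4, 9, 16, 25}

{1, 4, 9, 16, 25}


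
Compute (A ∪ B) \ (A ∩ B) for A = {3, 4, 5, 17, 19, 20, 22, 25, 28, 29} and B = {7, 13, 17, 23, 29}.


A △ B = (A \ B) ∪ (B \ A) = elements in exactly one of A or B
A \ B = {3, 4, 5, 19, 20, 22, 25, 28}
B \ A = {7, 13, 23}
A △ B = {3, 4, 5, 7, 13, 19, 20, 22, 23, 25, 28}

A △ B = {3, 4, 5, 7, 13, 19, 20, 22, 23, 25, 28}


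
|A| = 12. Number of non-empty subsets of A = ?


Total subsets = 2^n = 2^12 = 4096
Non-empty subsets exclude the empty set: 2^n - 1
= 4096 - 1
= 4095

Number of non-empty subsets = 4095


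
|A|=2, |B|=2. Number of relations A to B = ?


A relation from A to B is any subset of A × B.
|A × B| = 2 × 2 = 4
# relations = 2^|A × B| = 2^4 = 16

Number of relations = 16


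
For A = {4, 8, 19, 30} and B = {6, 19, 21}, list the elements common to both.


A ∩ B = elements in both A and B
A = {4, 8, 19, 30}
B = {6, 19, 21}
A ∩ B = {19}

A ∩ B = {19}


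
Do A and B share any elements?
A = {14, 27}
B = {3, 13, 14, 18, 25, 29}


Disjoint means A ∩ B = ∅.
A ∩ B = {14}
A ∩ B ≠ ∅, so A and B are NOT disjoint.

Yes — A and B share the element(s) of A ∩ B = {14}, so they are not disjoint


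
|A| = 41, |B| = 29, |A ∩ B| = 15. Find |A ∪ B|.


|A ∪ B| = |A| + |B| - |A ∩ B|
= 41 + 29 - 15
= 55

|A ∪ B| = 55


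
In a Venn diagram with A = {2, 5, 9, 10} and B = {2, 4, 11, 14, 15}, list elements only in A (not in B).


A = {2, 5, 9, 10}
B = {2, 4, 11, 14, 15}
Region: only in A (not in B)
Elements: {5, 9, 10}

Elements only in A (not in B): {5, 9, 10}


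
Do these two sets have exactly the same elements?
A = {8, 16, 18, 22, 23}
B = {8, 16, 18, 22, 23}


Two sets are equal iff they have exactly the same elements.
A = {8, 16, 18, 22, 23}
B = {8, 16, 18, 22, 23}
Same elements → A = B

Yes, A = B


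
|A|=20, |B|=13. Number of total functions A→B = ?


Each of |A| = 20 inputs maps to any of |B| = 13 outputs.
# functions = |B|^|A| = 13^20
= 19004963774880799438801

Number of functions = 19004963774880799438801


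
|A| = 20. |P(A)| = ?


Number of subsets = 2^n
= 2^20
= 1048576

|P(A)| = 1048576


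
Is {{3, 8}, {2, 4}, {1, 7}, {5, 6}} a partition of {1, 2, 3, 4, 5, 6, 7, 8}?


A partition requires: (1) non-empty parts, (2) pairwise disjoint, (3) union = U
Parts: {3, 8}, {2, 4}, {1, 7}, {5, 6}
Union of parts: {1, 2, 3, 4, 5, 6, 7, 8}
U = {1, 2, 3, 4, 5, 6, 7, 8}
All non-empty? True
Pairwise disjoint? True
Covers U? True

Yes, valid partition


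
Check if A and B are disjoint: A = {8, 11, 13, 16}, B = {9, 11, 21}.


Disjoint means A ∩ B = ∅.
A ∩ B = {11}
A ∩ B ≠ ∅, so A and B are NOT disjoint.

No, A and B are not disjoint (A ∩ B = {11})


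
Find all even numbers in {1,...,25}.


Checking each candidate:
Condition: even numbers in {1,...,25}
Result = {2, 4, 6, 8, 10, 12, 14, 16, 18, 20, 22, 24}

{2, 4, 6, 8, 10, 12, 14, 16, 18, 20, 22, 24}


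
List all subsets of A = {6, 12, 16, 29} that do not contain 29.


A subset of A that omits 29 is a subset of A \ {29}, so there are 2^(n-1) = 2^3 = 8 of them.
Subsets excluding 29: ∅, {6}, {12}, {16}, {6, 12}, {6, 16}, {12, 16}, {6, 12, 16}

Subsets excluding 29 (8 total): ∅, {6}, {12}, {16}, {6, 12}, {6, 16}, {12, 16}, {6, 12, 16}


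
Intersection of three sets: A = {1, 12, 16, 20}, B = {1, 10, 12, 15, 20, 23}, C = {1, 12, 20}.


A ∩ B = {1, 12, 20}
(A ∩ B) ∩ C = {1, 12, 20}

A ∩ B ∩ C = {1, 12, 20}


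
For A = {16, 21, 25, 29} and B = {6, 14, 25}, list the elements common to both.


A ∩ B = elements in both A and B
A = {16, 21, 25, 29}
B = {6, 14, 25}
A ∩ B = {25}

A ∩ B = {25}


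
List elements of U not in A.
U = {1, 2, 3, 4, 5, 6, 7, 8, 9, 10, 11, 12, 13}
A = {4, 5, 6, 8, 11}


Aᶜ = U \ A = elements in U but not in A
U = {1, 2, 3, 4, 5, 6, 7, 8, 9, 10, 11, 12, 13}
A = {4, 5, 6, 8, 11}
Aᶜ = {1, 2, 3, 7, 9, 10, 12, 13}

Aᶜ = {1, 2, 3, 7, 9, 10, 12, 13}


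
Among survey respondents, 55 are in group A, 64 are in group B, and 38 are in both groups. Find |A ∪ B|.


|A ∪ B| = |A| + |B| - |A ∩ B|
= 55 + 64 - 38
= 81

|A ∪ B| = 81


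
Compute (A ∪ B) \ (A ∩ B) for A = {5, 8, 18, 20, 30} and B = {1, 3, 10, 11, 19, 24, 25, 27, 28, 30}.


A △ B = (A \ B) ∪ (B \ A) = elements in exactly one of A or B
A \ B = {5, 8, 18, 20}
B \ A = {1, 3, 10, 11, 19, 24, 25, 27, 28}
A △ B = {1, 3, 5, 8, 10, 11, 18, 19, 20, 24, 25, 27, 28}

A △ B = {1, 3, 5, 8, 10, 11, 18, 19, 20, 24, 25, 27, 28}


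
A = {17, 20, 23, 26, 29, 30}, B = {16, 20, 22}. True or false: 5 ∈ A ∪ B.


A = {17, 20, 23, 26, 29, 30}, B = {16, 20, 22}
A ∪ B = all elements in A or B
A ∪ B = {16, 17, 20, 22, 23, 26, 29, 30}
Checking if 5 ∈ A ∪ B
5 is not in A ∪ B → False

5 ∉ A ∪ B


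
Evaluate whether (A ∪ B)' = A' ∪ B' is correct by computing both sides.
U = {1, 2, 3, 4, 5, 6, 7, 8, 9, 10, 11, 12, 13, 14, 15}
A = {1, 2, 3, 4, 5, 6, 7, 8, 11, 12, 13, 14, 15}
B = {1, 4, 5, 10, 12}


LHS: A ∪ B = {1, 2, 3, 4, 5, 6, 7, 8, 10, 11, 12, 13, 14, 15}
(A ∪ B)' = U \ (A ∪ B) = {9}
A' = {9, 10}, B' = {2, 3, 6, 7, 8, 9, 11, 13, 14, 15}
Claimed RHS: A' ∪ B' = {2, 3, 6, 7, 8, 9, 10, 11, 13, 14, 15}
Identity is INVALID: LHS = {9} but the RHS claimed here equals {2, 3, 6, 7, 8, 9, 10, 11, 13, 14, 15}. The correct form is (A ∪ B)' = A' ∩ B'.

Identity is invalid: (A ∪ B)' = {9} but A' ∪ B' = {2, 3, 6, 7, 8, 9, 10, 11, 13, 14, 15}. The correct De Morgan law is (A ∪ B)' = A' ∩ B'.


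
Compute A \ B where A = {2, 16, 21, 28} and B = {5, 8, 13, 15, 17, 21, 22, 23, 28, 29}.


A \ B = elements in A but not in B
A = {2, 16, 21, 28}
B = {5, 8, 13, 15, 17, 21, 22, 23, 28, 29}
Remove from A any elements in B
A \ B = {2, 16}

A \ B = {2, 16}


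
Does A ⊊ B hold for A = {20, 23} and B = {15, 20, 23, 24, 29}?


A ⊂ B requires: A ⊆ B AND A ≠ B.
A ⊆ B? Yes
A = B? No
A ⊂ B: Yes (A is a proper subset of B)

Yes, A ⊂ B


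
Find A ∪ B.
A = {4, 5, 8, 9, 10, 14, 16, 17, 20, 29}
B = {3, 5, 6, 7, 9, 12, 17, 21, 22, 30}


A ∪ B = all elements in A or B (or both)
A = {4, 5, 8, 9, 10, 14, 16, 17, 20, 29}
B = {3, 5, 6, 7, 9, 12, 17, 21, 22, 30}
A ∪ B = {3, 4, 5, 6, 7, 8, 9, 10, 12, 14, 16, 17, 20, 21, 22, 29, 30}

A ∪ B = {3, 4, 5, 6, 7, 8, 9, 10, 12, 14, 16, 17, 20, 21, 22, 29, 30}


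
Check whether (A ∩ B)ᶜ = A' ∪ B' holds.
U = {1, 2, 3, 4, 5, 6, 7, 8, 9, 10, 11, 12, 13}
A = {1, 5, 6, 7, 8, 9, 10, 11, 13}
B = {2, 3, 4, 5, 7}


LHS: A ∩ B = {5, 7}
(A ∩ B)' = U \ (A ∩ B) = {1, 2, 3, 4, 6, 8, 9, 10, 11, 12, 13}
A' = {2, 3, 4, 12}, B' = {1, 6, 8, 9, 10, 11, 12, 13}
Claimed RHS: A' ∪ B' = {1, 2, 3, 4, 6, 8, 9, 10, 11, 12, 13}
Identity is VALID: LHS = RHS = {1, 2, 3, 4, 6, 8, 9, 10, 11, 12, 13} ✓

Identity is valid. (A ∩ B)' = A' ∪ B' = {1, 2, 3, 4, 6, 8, 9, 10, 11, 12, 13}


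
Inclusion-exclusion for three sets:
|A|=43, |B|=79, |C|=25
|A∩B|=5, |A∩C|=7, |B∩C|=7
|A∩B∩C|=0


|A∪B∪C| = |A|+|B|+|C| - |A∩B|-|A∩C|-|B∩C| + |A∩B∩C|
= 43+79+25 - 5-7-7 + 0
= 147 - 19 + 0
= 128

|A ∪ B ∪ C| = 128


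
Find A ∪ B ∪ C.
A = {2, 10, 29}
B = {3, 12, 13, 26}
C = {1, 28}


A ∪ B = {2, 3, 10, 12, 13, 26, 29}
(A ∪ B) ∪ C = {1, 2, 3, 10, 12, 13, 26, 28, 29}

A ∪ B ∪ C = {1, 2, 3, 10, 12, 13, 26, 28, 29}


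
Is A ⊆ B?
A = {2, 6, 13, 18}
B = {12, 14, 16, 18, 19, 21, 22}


A ⊆ B means every element of A is in B.
Elements in A not in B: {2, 6, 13}
So A ⊄ B.

No, A ⊄ B


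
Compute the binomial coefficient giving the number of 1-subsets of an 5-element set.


C(n,k) = n! / (k!(n-k)!)
C(5,1) = 5! / (1!4!)
= 5

C(5,1) = 5


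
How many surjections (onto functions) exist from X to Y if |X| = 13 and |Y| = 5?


n = |X| = 13, k = |Y| = 5. Surjections via inclusion-exclusion:
S(n,k) = Σ(-1)^i × C(k,i) × (k-i)^n, i=0 to k
i=0: (-1)^0×C(5,0)×5^13 = 1220703125
i=1: (-1)^1×C(5,1)×4^13 = -335544320
i=2: (-1)^2×C(5,2)×3^13 = 15943230
i=3: (-1)^3×C(5,3)×2^13 = -81920
i=4: (-1)^4×C(5,4)×1^13 = 5
i=5: (-1)^5×C(5,5)×0^13 = 0
Total = 901020120

Number of surjections = 901020120


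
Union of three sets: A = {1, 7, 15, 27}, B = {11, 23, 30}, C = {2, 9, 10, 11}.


A ∪ B = {1, 7, 11, 15, 23, 27, 30}
(A ∪ B) ∪ C = {1, 2, 7, 9, 10, 11, 15, 23, 27, 30}

A ∪ B ∪ C = {1, 2, 7, 9, 10, 11, 15, 23, 27, 30}


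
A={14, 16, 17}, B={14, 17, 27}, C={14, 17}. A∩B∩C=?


A ∩ B = {14, 17}
(A ∩ B) ∩ C = {14, 17}

A ∩ B ∩ C = {14, 17}


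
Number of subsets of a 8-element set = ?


Number of subsets = 2^n
= 2^8
= 256

|P(A)| = 256


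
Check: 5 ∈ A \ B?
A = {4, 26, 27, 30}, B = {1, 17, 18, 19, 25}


A = {4, 26, 27, 30}, B = {1, 17, 18, 19, 25}
A \ B = elements in A but not in B
A \ B = {4, 26, 27, 30}
Checking if 5 ∈ A \ B
5 is not in A \ B → False

5 ∉ A \ B


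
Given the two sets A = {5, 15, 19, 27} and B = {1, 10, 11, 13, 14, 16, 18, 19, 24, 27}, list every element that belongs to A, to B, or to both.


A ∪ B = all elements in A or B (or both)
A = {5, 15, 19, 27}
B = {1, 10, 11, 13, 14, 16, 18, 19, 24, 27}
A ∪ B = {1, 5, 10, 11, 13, 14, 15, 16, 18, 19, 24, 27}

A ∪ B = {1, 5, 10, 11, 13, 14, 15, 16, 18, 19, 24, 27}


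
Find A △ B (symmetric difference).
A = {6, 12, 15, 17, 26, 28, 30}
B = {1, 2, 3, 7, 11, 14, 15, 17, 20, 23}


A △ B = (A \ B) ∪ (B \ A) = elements in exactly one of A or B
A \ B = {6, 12, 26, 28, 30}
B \ A = {1, 2, 3, 7, 11, 14, 20, 23}
A △ B = {1, 2, 3, 6, 7, 11, 12, 14, 20, 23, 26, 28, 30}

A △ B = {1, 2, 3, 6, 7, 11, 12, 14, 20, 23, 26, 28, 30}


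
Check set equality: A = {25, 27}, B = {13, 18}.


Two sets are equal iff they have exactly the same elements.
A = {25, 27}
B = {13, 18}
Differences: {13, 18, 25, 27}
A ≠ B

No, A ≠ B


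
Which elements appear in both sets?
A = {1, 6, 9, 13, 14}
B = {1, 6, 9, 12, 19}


A ∩ B = elements in both A and B
A = {1, 6, 9, 13, 14}
B = {1, 6, 9, 12, 19}
A ∩ B = {1, 6, 9}

A ∩ B = {1, 6, 9}


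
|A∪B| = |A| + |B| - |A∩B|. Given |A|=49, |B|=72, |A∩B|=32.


|A ∪ B| = |A| + |B| - |A ∩ B|
= 49 + 72 - 32
= 89

|A ∪ B| = 89


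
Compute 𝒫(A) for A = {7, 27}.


|A| = 2, so |P(A)| = 2^2 = 4
Enumerate subsets by cardinality (0 to 2):
∅, {7}, {27}, {7, 27}

P(A) has 4 subsets: ∅, {7}, {27}, {7, 27}


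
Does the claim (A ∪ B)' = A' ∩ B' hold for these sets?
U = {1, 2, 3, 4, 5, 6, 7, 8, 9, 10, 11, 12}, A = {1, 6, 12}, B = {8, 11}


LHS: A ∪ B = {1, 6, 8, 11, 12}
(A ∪ B)' = U \ (A ∪ B) = {2, 3, 4, 5, 7, 9, 10}
A' = {2, 3, 4, 5, 7, 8, 9, 10, 11}, B' = {1, 2, 3, 4, 5, 6, 7, 9, 10, 12}
Claimed RHS: A' ∩ B' = {2, 3, 4, 5, 7, 9, 10}
Identity is VALID: LHS = RHS = {2, 3, 4, 5, 7, 9, 10} ✓

Identity is valid. (A ∪ B)' = A' ∩ B' = {2, 3, 4, 5, 7, 9, 10}


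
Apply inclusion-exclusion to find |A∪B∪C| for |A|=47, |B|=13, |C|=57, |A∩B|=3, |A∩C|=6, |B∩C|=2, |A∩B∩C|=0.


|A∪B∪C| = |A|+|B|+|C| - |A∩B|-|A∩C|-|B∩C| + |A∩B∩C|
= 47+13+57 - 3-6-2 + 0
= 117 - 11 + 0
= 106

|A ∪ B ∪ C| = 106


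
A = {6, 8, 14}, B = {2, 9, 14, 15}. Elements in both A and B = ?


A = {6, 8, 14}
B = {2, 9, 14, 15}
Region: in both A and B
Elements: {14}

Elements in both A and B: {14}


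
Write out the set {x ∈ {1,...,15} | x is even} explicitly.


Checking each candidate:
Condition: even numbers in {1,...,15}
Result = {2, 4, 6, 8, 10, 12, 14}

{2, 4, 6, 8, 10, 12, 14}


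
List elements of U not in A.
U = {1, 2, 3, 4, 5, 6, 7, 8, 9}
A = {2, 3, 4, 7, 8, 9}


Aᶜ = U \ A = elements in U but not in A
U = {1, 2, 3, 4, 5, 6, 7, 8, 9}
A = {2, 3, 4, 7, 8, 9}
Aᶜ = {1, 5, 6}

Aᶜ = {1, 5, 6}


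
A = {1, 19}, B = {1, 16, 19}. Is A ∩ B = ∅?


Disjoint means A ∩ B = ∅.
A ∩ B = {1, 19}
A ∩ B ≠ ∅, so A and B are NOT disjoint.

No, A and B are not disjoint (A ∩ B = {1, 19})


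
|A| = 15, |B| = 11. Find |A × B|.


|A × B| = |A| × |B|
= 15 × 11
= 165

|A × B| = 165


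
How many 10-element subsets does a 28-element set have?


C(n,k) = n! / (k!(n-k)!)
C(28,10) = 28! / (10!18!)
= 13123110

C(28,10) = 13123110


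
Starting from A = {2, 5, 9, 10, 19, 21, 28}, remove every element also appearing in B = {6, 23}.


A \ B = elements in A but not in B
A = {2, 5, 9, 10, 19, 21, 28}
B = {6, 23}
Remove from A any elements in B
A \ B = {2, 5, 9, 10, 19, 21, 28}

A \ B = {2, 5, 9, 10, 19, 21, 28}


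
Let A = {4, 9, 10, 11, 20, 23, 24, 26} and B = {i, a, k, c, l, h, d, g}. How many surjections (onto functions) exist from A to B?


n = |A| = 8, k = |B| = 8. Surjections via inclusion-exclusion:
S(n,k) = Σ(-1)^i × C(k,i) × (k-i)^n, i=0 to k
i=0: (-1)^0×C(8,0)×8^8 = 16777216
i=1: (-1)^1×C(8,1)×7^8 = -46118408
i=2: (-1)^2×C(8,2)×6^8 = 47029248
i=3: (-1)^3×C(8,3)×5^8 = -21875000
i=4: (-1)^4×C(8,4)×4^8 = 4587520
i=5: (-1)^5×C(8,5)×3^8 = -367416
i=6: (-1)^6×C(8,6)×2^8 = 7168
i=7: (-1)^7×C(8,7)×1^8 = -8
i=8: (-1)^8×C(8,8)×0^8 = 0
Total = 40320

Number of surjections = 40320


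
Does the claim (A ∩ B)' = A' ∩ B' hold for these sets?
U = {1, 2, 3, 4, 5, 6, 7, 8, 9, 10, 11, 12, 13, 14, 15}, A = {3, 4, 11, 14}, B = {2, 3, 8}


LHS: A ∩ B = {3}
(A ∩ B)' = U \ (A ∩ B) = {1, 2, 4, 5, 6, 7, 8, 9, 10, 11, 12, 13, 14, 15}
A' = {1, 2, 5, 6, 7, 8, 9, 10, 12, 13, 15}, B' = {1, 4, 5, 6, 7, 9, 10, 11, 12, 13, 14, 15}
Claimed RHS: A' ∩ B' = {1, 5, 6, 7, 9, 10, 12, 13, 15}
Identity is INVALID: LHS = {1, 2, 4, 5, 6, 7, 8, 9, 10, 11, 12, 13, 14, 15} but the RHS claimed here equals {1, 5, 6, 7, 9, 10, 12, 13, 15}. The correct form is (A ∩ B)' = A' ∪ B'.

Identity is invalid: (A ∩ B)' = {1, 2, 4, 5, 6, 7, 8, 9, 10, 11, 12, 13, 14, 15} but A' ∩ B' = {1, 5, 6, 7, 9, 10, 12, 13, 15}. The correct De Morgan law is (A ∩ B)' = A' ∪ B'.


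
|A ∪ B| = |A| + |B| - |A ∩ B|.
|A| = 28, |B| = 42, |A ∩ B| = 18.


|A ∪ B| = |A| + |B| - |A ∩ B|
= 28 + 42 - 18
= 52

|A ∪ B| = 52


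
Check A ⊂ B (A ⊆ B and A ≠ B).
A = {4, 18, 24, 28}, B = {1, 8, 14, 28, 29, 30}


A ⊂ B requires: A ⊆ B AND A ≠ B.
A ⊆ B? No
A ⊄ B, so A is not a proper subset.

No, A is not a proper subset of B


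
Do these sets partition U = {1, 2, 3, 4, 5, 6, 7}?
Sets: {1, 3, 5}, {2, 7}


A partition requires: (1) non-empty parts, (2) pairwise disjoint, (3) union = U
Parts: {1, 3, 5}, {2, 7}
Union of parts: {1, 2, 3, 5, 7}
U = {1, 2, 3, 4, 5, 6, 7}
All non-empty? True
Pairwise disjoint? True
Covers U? False

No, not a valid partition


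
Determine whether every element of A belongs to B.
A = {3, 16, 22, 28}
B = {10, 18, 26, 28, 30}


A ⊆ B means every element of A is in B.
Elements in A not in B: {3, 16, 22}
So A ⊄ B.

No, A ⊄ B


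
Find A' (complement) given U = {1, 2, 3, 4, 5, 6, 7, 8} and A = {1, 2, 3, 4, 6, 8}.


Aᶜ = U \ A = elements in U but not in A
U = {1, 2, 3, 4, 5, 6, 7, 8}
A = {1, 2, 3, 4, 6, 8}
Aᶜ = {5, 7}

Aᶜ = {5, 7}


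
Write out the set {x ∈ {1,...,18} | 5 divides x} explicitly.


Checking each candidate:
Condition: multiples of 5 in {1,...,18}
Result = {5, 10, 15}

{5, 10, 15}


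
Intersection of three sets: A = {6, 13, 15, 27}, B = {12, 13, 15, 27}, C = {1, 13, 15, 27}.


A ∩ B = {13, 15, 27}
(A ∩ B) ∩ C = {13, 15, 27}

A ∩ B ∩ C = {13, 15, 27}


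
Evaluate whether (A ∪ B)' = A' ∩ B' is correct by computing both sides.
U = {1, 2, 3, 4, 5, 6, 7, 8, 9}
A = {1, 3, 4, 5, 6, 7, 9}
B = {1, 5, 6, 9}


LHS: A ∪ B = {1, 3, 4, 5, 6, 7, 9}
(A ∪ B)' = U \ (A ∪ B) = {2, 8}
A' = {2, 8}, B' = {2, 3, 4, 7, 8}
Claimed RHS: A' ∩ B' = {2, 8}
Identity is VALID: LHS = RHS = {2, 8} ✓

Identity is valid. (A ∪ B)' = A' ∩ B' = {2, 8}


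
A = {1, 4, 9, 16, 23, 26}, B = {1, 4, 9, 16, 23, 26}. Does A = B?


Two sets are equal iff they have exactly the same elements.
A = {1, 4, 9, 16, 23, 26}
B = {1, 4, 9, 16, 23, 26}
Same elements → A = B

Yes, A = B


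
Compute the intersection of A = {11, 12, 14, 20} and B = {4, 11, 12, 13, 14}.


A ∩ B = elements in both A and B
A = {11, 12, 14, 20}
B = {4, 11, 12, 13, 14}
A ∩ B = {11, 12, 14}

A ∩ B = {11, 12, 14}


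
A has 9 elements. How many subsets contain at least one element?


Total subsets = 2^n = 2^9 = 512
Non-empty subsets exclude the empty set: 2^n - 1
= 512 - 1
= 511

Number of non-empty subsets = 511


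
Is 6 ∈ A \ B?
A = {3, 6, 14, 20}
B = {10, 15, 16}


A = {3, 6, 14, 20}, B = {10, 15, 16}
A \ B = elements in A but not in B
A \ B = {3, 6, 14, 20}
Checking if 6 ∈ A \ B
6 is in A \ B → True

6 ∈ A \ B


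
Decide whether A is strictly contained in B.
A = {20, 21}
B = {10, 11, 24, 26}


A ⊂ B requires: A ⊆ B AND A ≠ B.
A ⊆ B? No
A ⊄ B, so A is not a proper subset.

No, A is not a proper subset of B


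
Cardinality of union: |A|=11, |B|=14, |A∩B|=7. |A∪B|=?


|A ∪ B| = |A| + |B| - |A ∩ B|
= 11 + 14 - 7
= 18

|A ∪ B| = 18


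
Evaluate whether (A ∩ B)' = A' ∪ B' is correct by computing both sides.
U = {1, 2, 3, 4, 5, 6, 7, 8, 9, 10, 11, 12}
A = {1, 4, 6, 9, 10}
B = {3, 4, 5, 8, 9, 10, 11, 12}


LHS: A ∩ B = {4, 9, 10}
(A ∩ B)' = U \ (A ∩ B) = {1, 2, 3, 5, 6, 7, 8, 11, 12}
A' = {2, 3, 5, 7, 8, 11, 12}, B' = {1, 2, 6, 7}
Claimed RHS: A' ∪ B' = {1, 2, 3, 5, 6, 7, 8, 11, 12}
Identity is VALID: LHS = RHS = {1, 2, 3, 5, 6, 7, 8, 11, 12} ✓

Identity is valid. (A ∩ B)' = A' ∪ B' = {1, 2, 3, 5, 6, 7, 8, 11, 12}


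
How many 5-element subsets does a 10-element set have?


C(n,k) = n! / (k!(n-k)!)
C(10,5) = 10! / (5!5!)
= 252

C(10,5) = 252


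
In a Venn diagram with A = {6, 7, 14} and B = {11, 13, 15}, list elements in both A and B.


A = {6, 7, 14}
B = {11, 13, 15}
Region: in both A and B
Elements: ∅

Elements in both A and B: ∅


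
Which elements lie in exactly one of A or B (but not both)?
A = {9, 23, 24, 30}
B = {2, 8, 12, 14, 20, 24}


A △ B = (A \ B) ∪ (B \ A) = elements in exactly one of A or B
A \ B = {9, 23, 30}
B \ A = {2, 8, 12, 14, 20}
A △ B = {2, 8, 9, 12, 14, 20, 23, 30}

A △ B = {2, 8, 9, 12, 14, 20, 23, 30}


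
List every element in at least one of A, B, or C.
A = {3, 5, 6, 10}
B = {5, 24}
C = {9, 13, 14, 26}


A ∪ B = {3, 5, 6, 10, 24}
(A ∪ B) ∪ C = {3, 5, 6, 9, 10, 13, 14, 24, 26}

A ∪ B ∪ C = {3, 5, 6, 9, 10, 13, 14, 24, 26}


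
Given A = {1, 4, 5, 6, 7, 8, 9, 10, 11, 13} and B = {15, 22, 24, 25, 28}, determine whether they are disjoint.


Disjoint means A ∩ B = ∅.
A ∩ B = ∅
A ∩ B = ∅, so A and B are disjoint.

Yes, A and B are disjoint


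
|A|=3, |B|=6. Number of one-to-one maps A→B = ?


An injection sends each of |A| = 3 inputs to a distinct output in B.
# injections = |B|·(|B|-1)·…·(|B|-|A|+1) = 6! / (6 - 3)!
= 6 × 5 × 4
= 120

Number of injections = 120


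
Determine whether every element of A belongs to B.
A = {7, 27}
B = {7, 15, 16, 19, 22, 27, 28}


A ⊆ B means every element of A is in B.
All elements of A are in B.
So A ⊆ B.

Yes, A ⊆ B


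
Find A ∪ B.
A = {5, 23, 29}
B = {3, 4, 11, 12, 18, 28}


A ∪ B = all elements in A or B (or both)
A = {5, 23, 29}
B = {3, 4, 11, 12, 18, 28}
A ∪ B = {3, 4, 5, 11, 12, 18, 23, 28, 29}

A ∪ B = {3, 4, 5, 11, 12, 18, 23, 28, 29}


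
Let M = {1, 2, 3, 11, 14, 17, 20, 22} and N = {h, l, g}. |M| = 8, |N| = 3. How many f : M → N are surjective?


n = |M| = 8, k = |N| = 3. Surjections via inclusion-exclusion:
S(n,k) = Σ(-1)^i × C(k,i) × (k-i)^n, i=0 to k
i=0: (-1)^0×C(3,0)×3^8 = 6561
i=1: (-1)^1×C(3,1)×2^8 = -768
i=2: (-1)^2×C(3,2)×1^8 = 3
i=3: (-1)^3×C(3,3)×0^8 = 0
Total = 5796

Number of surjections = 5796


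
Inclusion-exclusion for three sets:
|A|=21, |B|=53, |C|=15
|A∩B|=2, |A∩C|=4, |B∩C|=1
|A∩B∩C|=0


|A∪B∪C| = |A|+|B|+|C| - |A∩B|-|A∩C|-|B∩C| + |A∩B∩C|
= 21+53+15 - 2-4-1 + 0
= 89 - 7 + 0
= 82

|A ∪ B ∪ C| = 82


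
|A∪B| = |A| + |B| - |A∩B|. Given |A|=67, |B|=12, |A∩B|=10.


|A ∪ B| = |A| + |B| - |A ∩ B|
= 67 + 12 - 10
= 69

|A ∪ B| = 69


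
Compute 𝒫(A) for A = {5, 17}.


|A| = 2, so |P(A)| = 2^2 = 4
Enumerate subsets by cardinality (0 to 2):
∅, {5}, {17}, {5, 17}

P(A) has 4 subsets: ∅, {5}, {17}, {5, 17}


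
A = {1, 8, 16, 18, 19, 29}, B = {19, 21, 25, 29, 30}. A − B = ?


A \ B = elements in A but not in B
A = {1, 8, 16, 18, 19, 29}
B = {19, 21, 25, 29, 30}
Remove from A any elements in B
A \ B = {1, 8, 16, 18}

A \ B = {1, 8, 16, 18}


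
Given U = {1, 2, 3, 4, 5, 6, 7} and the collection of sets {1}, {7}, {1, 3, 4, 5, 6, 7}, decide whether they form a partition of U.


A partition requires: (1) non-empty parts, (2) pairwise disjoint, (3) union = U
Parts: {1}, {7}, {1, 3, 4, 5, 6, 7}
Union of parts: {1, 3, 4, 5, 6, 7}
U = {1, 2, 3, 4, 5, 6, 7}
All non-empty? True
Pairwise disjoint? False
Covers U? False

No, not a valid partition


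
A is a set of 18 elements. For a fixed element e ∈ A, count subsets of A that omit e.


Subsets of A avoiding e are subsets of A \ {e}, which has 17 elements.
Count = 2^(n-1) = 2^17
= 131072

Number of subsets avoiding e = 131072


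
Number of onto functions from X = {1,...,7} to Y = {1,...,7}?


n = |X| = 7, k = |Y| = 7. Surjections via inclusion-exclusion:
S(n,k) = Σ(-1)^i × C(k,i) × (k-i)^n, i=0 to k
i=0: (-1)^0×C(7,0)×7^7 = 823543
i=1: (-1)^1×C(7,1)×6^7 = -1959552
i=2: (-1)^2×C(7,2)×5^7 = 1640625
i=3: (-1)^3×C(7,3)×4^7 = -573440
i=4: (-1)^4×C(7,4)×3^7 = 76545
i=5: (-1)^5×C(7,5)×2^7 = -2688
i=6: (-1)^6×C(7,6)×1^7 = 7
i=7: (-1)^7×C(7,7)×0^7 = 0
Total = 5040

Number of surjections = 5040


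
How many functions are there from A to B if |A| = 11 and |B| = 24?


Each of |A| = 11 inputs maps to any of |B| = 24 outputs.
# functions = |B|^|A| = 24^11
= 1521681143169024

Number of functions = 1521681143169024


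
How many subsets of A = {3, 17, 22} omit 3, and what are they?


A subset of A that omits 3 is a subset of A \ {3}, so there are 2^(n-1) = 2^2 = 4 of them.
Subsets excluding 3: ∅, {17}, {22}, {17, 22}

Subsets excluding 3 (4 total): ∅, {17}, {22}, {17, 22}


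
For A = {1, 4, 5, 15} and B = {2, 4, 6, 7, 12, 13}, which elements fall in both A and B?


A = {1, 4, 5, 15}
B = {2, 4, 6, 7, 12, 13}
Region: in both A and B
Elements: {4}

Elements in both A and B: {4}


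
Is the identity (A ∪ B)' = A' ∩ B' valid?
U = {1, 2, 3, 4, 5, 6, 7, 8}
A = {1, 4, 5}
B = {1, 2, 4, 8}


LHS: A ∪ B = {1, 2, 4, 5, 8}
(A ∪ B)' = U \ (A ∪ B) = {3, 6, 7}
A' = {2, 3, 6, 7, 8}, B' = {3, 5, 6, 7}
Claimed RHS: A' ∩ B' = {3, 6, 7}
Identity is VALID: LHS = RHS = {3, 6, 7} ✓

Identity is valid. (A ∪ B)' = A' ∩ B' = {3, 6, 7}


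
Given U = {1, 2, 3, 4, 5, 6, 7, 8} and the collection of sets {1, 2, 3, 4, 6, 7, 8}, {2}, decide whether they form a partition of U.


A partition requires: (1) non-empty parts, (2) pairwise disjoint, (3) union = U
Parts: {1, 2, 3, 4, 6, 7, 8}, {2}
Union of parts: {1, 2, 3, 4, 6, 7, 8}
U = {1, 2, 3, 4, 5, 6, 7, 8}
All non-empty? True
Pairwise disjoint? False
Covers U? False

No, not a valid partition


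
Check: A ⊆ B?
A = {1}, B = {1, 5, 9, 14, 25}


A ⊆ B means every element of A is in B.
All elements of A are in B.
So A ⊆ B.

Yes, A ⊆ B


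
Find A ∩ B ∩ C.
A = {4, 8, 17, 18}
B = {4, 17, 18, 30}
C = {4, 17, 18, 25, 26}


A ∩ B = {4, 17, 18}
(A ∩ B) ∩ C = {4, 17, 18}

A ∩ B ∩ C = {4, 17, 18}


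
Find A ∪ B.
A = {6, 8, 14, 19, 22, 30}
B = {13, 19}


A ∪ B = all elements in A or B (or both)
A = {6, 8, 14, 19, 22, 30}
B = {13, 19}
A ∪ B = {6, 8, 13, 14, 19, 22, 30}

A ∪ B = {6, 8, 13, 14, 19, 22, 30}


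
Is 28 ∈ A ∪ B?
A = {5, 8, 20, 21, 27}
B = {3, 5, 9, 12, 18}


A = {5, 8, 20, 21, 27}, B = {3, 5, 9, 12, 18}
A ∪ B = all elements in A or B
A ∪ B = {3, 5, 8, 9, 12, 18, 20, 21, 27}
Checking if 28 ∈ A ∪ B
28 is not in A ∪ B → False

28 ∉ A ∪ B


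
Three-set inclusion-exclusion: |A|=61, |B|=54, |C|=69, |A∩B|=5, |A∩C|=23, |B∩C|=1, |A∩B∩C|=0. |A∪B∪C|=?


|A∪B∪C| = |A|+|B|+|C| - |A∩B|-|A∩C|-|B∩C| + |A∩B∩C|
= 61+54+69 - 5-23-1 + 0
= 184 - 29 + 0
= 155

|A ∪ B ∪ C| = 155


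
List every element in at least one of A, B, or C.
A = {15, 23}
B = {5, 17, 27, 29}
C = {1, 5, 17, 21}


A ∪ B = {5, 15, 17, 23, 27, 29}
(A ∪ B) ∪ C = {1, 5, 15, 17, 21, 23, 27, 29}

A ∪ B ∪ C = {1, 5, 15, 17, 21, 23, 27, 29}


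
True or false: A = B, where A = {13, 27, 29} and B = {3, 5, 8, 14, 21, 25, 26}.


Two sets are equal iff they have exactly the same elements.
A = {13, 27, 29}
B = {3, 5, 8, 14, 21, 25, 26}
Differences: {3, 5, 8, 13, 14, 21, 25, 26, 27, 29}
A ≠ B

No, A ≠ B


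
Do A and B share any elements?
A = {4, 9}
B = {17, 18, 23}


Disjoint means A ∩ B = ∅.
A ∩ B = ∅
A ∩ B = ∅, so A and B are disjoint.

No — A and B share no elements (A ∩ B = ∅), so they are disjoint


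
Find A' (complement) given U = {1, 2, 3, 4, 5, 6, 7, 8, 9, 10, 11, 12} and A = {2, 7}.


Aᶜ = U \ A = elements in U but not in A
U = {1, 2, 3, 4, 5, 6, 7, 8, 9, 10, 11, 12}
A = {2, 7}
Aᶜ = {1, 3, 4, 5, 6, 8, 9, 10, 11, 12}

Aᶜ = {1, 3, 4, 5, 6, 8, 9, 10, 11, 12}


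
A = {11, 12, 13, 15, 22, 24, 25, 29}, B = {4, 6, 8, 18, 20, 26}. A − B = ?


A \ B = elements in A but not in B
A = {11, 12, 13, 15, 22, 24, 25, 29}
B = {4, 6, 8, 18, 20, 26}
Remove from A any elements in B
A \ B = {11, 12, 13, 15, 22, 24, 25, 29}

A \ B = {11, 12, 13, 15, 22, 24, 25, 29}


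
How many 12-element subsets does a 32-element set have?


C(n,k) = n! / (k!(n-k)!)
C(32,12) = 32! / (12!20!)
= 225792840

C(32,12) = 225792840


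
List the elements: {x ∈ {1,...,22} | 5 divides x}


Checking each candidate:
Condition: multiples of 5 in {1,...,22}
Result = {5, 10, 15, 20}

{5, 10, 15, 20}


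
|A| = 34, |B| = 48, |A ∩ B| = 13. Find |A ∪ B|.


|A ∪ B| = |A| + |B| - |A ∩ B|
= 34 + 48 - 13
= 69

|A ∪ B| = 69


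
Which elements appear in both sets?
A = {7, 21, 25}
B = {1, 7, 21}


A ∩ B = elements in both A and B
A = {7, 21, 25}
B = {1, 7, 21}
A ∩ B = {7, 21}

A ∩ B = {7, 21}


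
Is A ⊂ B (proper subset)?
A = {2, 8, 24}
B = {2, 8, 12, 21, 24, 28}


A ⊂ B requires: A ⊆ B AND A ≠ B.
A ⊆ B? Yes
A = B? No
A ⊂ B: Yes (A is a proper subset of B)

Yes, A ⊂ B


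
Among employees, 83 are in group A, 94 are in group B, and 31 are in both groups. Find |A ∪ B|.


|A ∪ B| = |A| + |B| - |A ∩ B|
= 83 + 94 - 31
= 146

|A ∪ B| = 146


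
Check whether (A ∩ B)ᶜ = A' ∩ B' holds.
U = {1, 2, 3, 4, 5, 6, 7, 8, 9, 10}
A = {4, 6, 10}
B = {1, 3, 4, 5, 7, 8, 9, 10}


LHS: A ∩ B = {4, 10}
(A ∩ B)' = U \ (A ∩ B) = {1, 2, 3, 5, 6, 7, 8, 9}
A' = {1, 2, 3, 5, 7, 8, 9}, B' = {2, 6}
Claimed RHS: A' ∩ B' = {2}
Identity is INVALID: LHS = {1, 2, 3, 5, 6, 7, 8, 9} but the RHS claimed here equals {2}. The correct form is (A ∩ B)' = A' ∪ B'.

Identity is invalid: (A ∩ B)' = {1, 2, 3, 5, 6, 7, 8, 9} but A' ∩ B' = {2}. The correct De Morgan law is (A ∩ B)' = A' ∪ B'.


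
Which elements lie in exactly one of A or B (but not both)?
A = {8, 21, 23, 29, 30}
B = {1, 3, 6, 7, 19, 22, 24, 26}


A △ B = (A \ B) ∪ (B \ A) = elements in exactly one of A or B
A \ B = {8, 21, 23, 29, 30}
B \ A = {1, 3, 6, 7, 19, 22, 24, 26}
A △ B = {1, 3, 6, 7, 8, 19, 21, 22, 23, 24, 26, 29, 30}

A △ B = {1, 3, 6, 7, 8, 19, 21, 22, 23, 24, 26, 29, 30}


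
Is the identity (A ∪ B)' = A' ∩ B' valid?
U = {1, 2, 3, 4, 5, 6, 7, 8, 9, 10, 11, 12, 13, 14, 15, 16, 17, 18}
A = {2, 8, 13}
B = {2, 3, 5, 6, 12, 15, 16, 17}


LHS: A ∪ B = {2, 3, 5, 6, 8, 12, 13, 15, 16, 17}
(A ∪ B)' = U \ (A ∪ B) = {1, 4, 7, 9, 10, 11, 14, 18}
A' = {1, 3, 4, 5, 6, 7, 9, 10, 11, 12, 14, 15, 16, 17, 18}, B' = {1, 4, 7, 8, 9, 10, 11, 13, 14, 18}
Claimed RHS: A' ∩ B' = {1, 4, 7, 9, 10, 11, 14, 18}
Identity is VALID: LHS = RHS = {1, 4, 7, 9, 10, 11, 14, 18} ✓

Identity is valid. (A ∪ B)' = A' ∩ B' = {1, 4, 7, 9, 10, 11, 14, 18}


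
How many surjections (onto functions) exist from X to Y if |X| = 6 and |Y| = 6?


n = |X| = 6, k = |Y| = 6. Surjections via inclusion-exclusion:
S(n,k) = Σ(-1)^i × C(k,i) × (k-i)^n, i=0 to k
i=0: (-1)^0×C(6,0)×6^6 = 46656
i=1: (-1)^1×C(6,1)×5^6 = -93750
i=2: (-1)^2×C(6,2)×4^6 = 61440
i=3: (-1)^3×C(6,3)×3^6 = -14580
i=4: (-1)^4×C(6,4)×2^6 = 960
i=5: (-1)^5×C(6,5)×1^6 = -6
i=6: (-1)^6×C(6,6)×0^6 = 0
Total = 720

Number of surjections = 720


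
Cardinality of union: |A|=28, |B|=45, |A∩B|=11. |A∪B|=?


|A ∪ B| = |A| + |B| - |A ∩ B|
= 28 + 45 - 11
= 62

|A ∪ B| = 62


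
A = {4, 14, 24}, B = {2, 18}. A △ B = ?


A △ B = (A \ B) ∪ (B \ A) = elements in exactly one of A or B
A \ B = {4, 14, 24}
B \ A = {2, 18}
A △ B = {2, 4, 14, 18, 24}

A △ B = {2, 4, 14, 18, 24}


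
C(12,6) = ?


C(n,k) = n! / (k!(n-k)!)
C(12,6) = 12! / (6!6!)
= 924

C(12,6) = 924


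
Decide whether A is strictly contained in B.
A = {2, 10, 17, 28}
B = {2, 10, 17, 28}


A ⊂ B requires: A ⊆ B AND A ≠ B.
A ⊆ B? Yes
A = B? Yes
A = B, so A is not a PROPER subset.

No, A is not a proper subset of B


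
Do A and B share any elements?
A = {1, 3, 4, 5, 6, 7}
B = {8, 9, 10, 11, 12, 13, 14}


Disjoint means A ∩ B = ∅.
A ∩ B = ∅
A ∩ B = ∅, so A and B are disjoint.

No — A and B share no elements (A ∩ B = ∅), so they are disjoint


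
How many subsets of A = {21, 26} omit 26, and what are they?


A subset of A that omits 26 is a subset of A \ {26}, so there are 2^(n-1) = 2^1 = 2 of them.
Subsets excluding 26: ∅, {21}

Subsets excluding 26 (2 total): ∅, {21}


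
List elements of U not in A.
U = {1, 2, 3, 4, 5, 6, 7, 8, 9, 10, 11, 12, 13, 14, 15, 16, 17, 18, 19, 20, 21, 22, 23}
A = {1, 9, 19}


Aᶜ = U \ A = elements in U but not in A
U = {1, 2, 3, 4, 5, 6, 7, 8, 9, 10, 11, 12, 13, 14, 15, 16, 17, 18, 19, 20, 21, 22, 23}
A = {1, 9, 19}
Aᶜ = {2, 3, 4, 5, 6, 7, 8, 10, 11, 12, 13, 14, 15, 16, 17, 18, 20, 21, 22, 23}

Aᶜ = {2, 3, 4, 5, 6, 7, 8, 10, 11, 12, 13, 14, 15, 16, 17, 18, 20, 21, 22, 23}


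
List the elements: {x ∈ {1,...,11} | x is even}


Checking each candidate:
Condition: even numbers in {1,...,11}
Result = {2, 4, 6, 8, 10}

{2, 4, 6, 8, 10}


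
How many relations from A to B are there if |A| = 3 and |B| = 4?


A relation from A to B is any subset of A × B.
|A × B| = 3 × 4 = 12
# relations = 2^|A × B| = 2^12 = 4096

Number of relations = 4096


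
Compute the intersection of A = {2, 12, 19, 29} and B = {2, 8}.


A ∩ B = elements in both A and B
A = {2, 12, 19, 29}
B = {2, 8}
A ∩ B = {2}

A ∩ B = {2}


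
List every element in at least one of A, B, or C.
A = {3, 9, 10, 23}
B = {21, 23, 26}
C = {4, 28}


A ∪ B = {3, 9, 10, 21, 23, 26}
(A ∪ B) ∪ C = {3, 4, 9, 10, 21, 23, 26, 28}

A ∪ B ∪ C = {3, 4, 9, 10, 21, 23, 26, 28}


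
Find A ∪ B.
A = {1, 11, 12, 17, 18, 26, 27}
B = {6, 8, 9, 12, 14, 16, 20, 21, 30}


A ∪ B = all elements in A or B (or both)
A = {1, 11, 12, 17, 18, 26, 27}
B = {6, 8, 9, 12, 14, 16, 20, 21, 30}
A ∪ B = {1, 6, 8, 9, 11, 12, 14, 16, 17, 18, 20, 21, 26, 27, 30}

A ∪ B = {1, 6, 8, 9, 11, 12, 14, 16, 17, 18, 20, 21, 26, 27, 30}


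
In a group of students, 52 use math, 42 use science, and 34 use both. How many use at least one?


|A ∪ B| = |A| + |B| - |A ∩ B|
= 52 + 42 - 34
= 60

|A ∪ B| = 60


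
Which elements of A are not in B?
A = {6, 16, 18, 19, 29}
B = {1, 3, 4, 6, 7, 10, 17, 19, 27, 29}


A \ B = elements in A but not in B
A = {6, 16, 18, 19, 29}
B = {1, 3, 4, 6, 7, 10, 17, 19, 27, 29}
Remove from A any elements in B
A \ B = {16, 18}

A \ B = {16, 18}


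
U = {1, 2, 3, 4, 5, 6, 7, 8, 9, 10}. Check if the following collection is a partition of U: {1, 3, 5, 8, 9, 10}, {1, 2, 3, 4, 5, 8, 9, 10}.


A partition requires: (1) non-empty parts, (2) pairwise disjoint, (3) union = U
Parts: {1, 3, 5, 8, 9, 10}, {1, 2, 3, 4, 5, 8, 9, 10}
Union of parts: {1, 2, 3, 4, 5, 8, 9, 10}
U = {1, 2, 3, 4, 5, 6, 7, 8, 9, 10}
All non-empty? True
Pairwise disjoint? False
Covers U? False

No, not a valid partition


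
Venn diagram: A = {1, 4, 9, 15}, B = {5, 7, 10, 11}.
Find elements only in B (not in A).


A = {1, 4, 9, 15}
B = {5, 7, 10, 11}
Region: only in B (not in A)
Elements: {5, 7, 10, 11}

Elements only in B (not in A): {5, 7, 10, 11}


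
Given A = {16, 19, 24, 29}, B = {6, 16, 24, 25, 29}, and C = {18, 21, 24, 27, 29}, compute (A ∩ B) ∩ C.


A ∩ B = {16, 24, 29}
(A ∩ B) ∩ C = {24, 29}

A ∩ B ∩ C = {24, 29}


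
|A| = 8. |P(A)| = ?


Number of subsets = 2^n
= 2^8
= 256

|P(A)| = 256


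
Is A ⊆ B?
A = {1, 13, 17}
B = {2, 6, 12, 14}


A ⊆ B means every element of A is in B.
Elements in A not in B: {1, 13, 17}
So A ⊄ B.

No, A ⊄ B


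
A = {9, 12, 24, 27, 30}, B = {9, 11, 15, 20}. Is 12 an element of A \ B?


A = {9, 12, 24, 27, 30}, B = {9, 11, 15, 20}
A \ B = elements in A but not in B
A \ B = {12, 24, 27, 30}
Checking if 12 ∈ A \ B
12 is in A \ B → True

12 ∈ A \ B


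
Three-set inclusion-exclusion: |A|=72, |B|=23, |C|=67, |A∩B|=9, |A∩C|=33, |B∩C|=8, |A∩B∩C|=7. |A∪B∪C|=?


|A∪B∪C| = |A|+|B|+|C| - |A∩B|-|A∩C|-|B∩C| + |A∩B∩C|
= 72+23+67 - 9-33-8 + 7
= 162 - 50 + 7
= 119

|A ∪ B ∪ C| = 119
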